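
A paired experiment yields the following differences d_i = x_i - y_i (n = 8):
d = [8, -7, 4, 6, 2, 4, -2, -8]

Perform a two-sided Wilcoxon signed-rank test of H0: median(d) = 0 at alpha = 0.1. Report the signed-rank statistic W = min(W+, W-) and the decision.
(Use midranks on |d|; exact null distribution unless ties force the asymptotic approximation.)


Step 1: Drop any zero differences (none here) and take |d_i|.
|d| = [8, 7, 4, 6, 2, 4, 2, 8]
Step 2: Midrank |d_i| (ties get averaged ranks).
ranks: |8|->7.5, |7|->6, |4|->3.5, |6|->5, |2|->1.5, |4|->3.5, |2|->1.5, |8|->7.5
Step 3: Attach original signs; sum ranks with positive sign and with negative sign.
W+ = 7.5 + 3.5 + 5 + 1.5 + 3.5 = 21
W- = 6 + 1.5 + 7.5 = 15
(Check: W+ + W- = 36 should equal n(n+1)/2 = 36.)
Step 4: Test statistic W = min(W+, W-) = 15.
Step 5: Ties in |d|, so use the tie-corrected normal approximation.
        E[W] = n(n+1)/4 = 8*9/4 = 18.
        Tie groups: |d|=2 (t=2), |d|=4 (t=2), |d|=8 (t=2); sum(t^3 - t) = 18.
        Var[W] = n(n+1)(2n+1)/24 - sum(t^3-t)/48 = 1224/24 - 18/48 = 50.625.
        z = (W - E[W]) / sqrt(Var[W]) = (15 - 18) / 7.1151 = -0.4216.
        Two-sided p = 2*Phi(z) = 0.673290.
Step 6: alpha = 0.1. fail to reject H0.

W+ = 21, W- = 15, W = min = 15, p = 0.673290, fail to reject H0.


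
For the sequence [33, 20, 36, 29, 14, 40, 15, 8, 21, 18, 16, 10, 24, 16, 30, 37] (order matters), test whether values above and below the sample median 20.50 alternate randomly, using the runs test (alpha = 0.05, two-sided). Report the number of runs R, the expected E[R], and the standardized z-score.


Step 1: Compute median = 20.50; label A = above, B = below.
Labels in order: ABAABABBABBBABAA  (n_A = 8, n_B = 8)
Step 2: Count runs R = 11.
Step 3: Under H0 (random ordering), E[R] = 2*n_A*n_B/(n_A+n_B) + 1 = 2*8*8/16 + 1 = 9.0000.
        Var[R] = 2*n_A*n_B*(2*n_A*n_B - n_A - n_B) / ((n_A+n_B)^2 * (n_A+n_B-1)) = 14336/3840 = 3.7333.
        SD[R] = 1.9322.
Step 4: Continuity-corrected z = (R - 0.5 - E[R]) / SD[R] = (11 - 0.5 - 9.0000) / 1.9322 = 0.7763.
Step 5: Two-sided p-value via normal approximation = 2*(1 - Phi(|z|)) = 0.437558.
Step 6: alpha = 0.05. fail to reject H0.

R = 11, z = 0.7763, p = 0.437558, fail to reject H0.


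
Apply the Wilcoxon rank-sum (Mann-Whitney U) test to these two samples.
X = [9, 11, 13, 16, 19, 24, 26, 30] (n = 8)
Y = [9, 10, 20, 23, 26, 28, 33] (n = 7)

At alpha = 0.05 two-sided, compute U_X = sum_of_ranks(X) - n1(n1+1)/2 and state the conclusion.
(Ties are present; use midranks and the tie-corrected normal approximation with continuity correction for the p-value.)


Step 1: Combine and sort all 15 observations; assign midranks.
sorted (value, group): (9,X), (9,Y), (10,Y), (11,X), (13,X), (16,X), (19,X), (20,Y), (23,Y), (24,X), (26,X), (26,Y), (28,Y), (30,X), (33,Y)
ranks: 9->1.5, 9->1.5, 10->3, 11->4, 13->5, 16->6, 19->7, 20->8, 23->9, 24->10, 26->11.5, 26->11.5, 28->13, 30->14, 33->15
Step 2: Rank sum for X: R1 = 1.5 + 4 + 5 + 6 + 7 + 10 + 11.5 + 14 = 59.
Step 3: U_X = R1 - n1(n1+1)/2 = 59 - 8*9/2 = 59 - 36 = 23.
       U_Y = n1*n2 - U_X = 56 - 23 = 33.
Step 4: Ties are present, so use the tie-corrected normal approximation (with continuity correction) for the p-value.
Step 5: p-value = 0.601875; compare to alpha = 0.05. fail to reject H0.

U_X = 23, p = 0.601875, fail to reject H0 at alpha = 0.05.


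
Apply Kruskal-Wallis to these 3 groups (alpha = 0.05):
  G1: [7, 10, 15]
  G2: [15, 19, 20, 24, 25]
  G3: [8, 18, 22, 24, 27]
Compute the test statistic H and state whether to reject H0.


Step 1: Combine all N = 13 observations and assign midranks.
sorted (value, group, rank): (7,G1,1), (8,G3,2), (10,G1,3), (15,G1,4.5), (15,G2,4.5), (18,G3,6), (19,G2,7), (20,G2,8), (22,G3,9), (24,G2,10.5), (24,G3,10.5), (25,G2,12), (27,G3,13)
Step 2: Sum ranks within each group.
R_1 = 8.5 (n_1 = 3)
R_2 = 42 (n_2 = 5)
R_3 = 40.5 (n_3 = 5)
Step 3: H = 12/(N(N+1)) * sum(R_i^2/n_i) - 3(N+1)
     = 12/(13*14) * (8.5^2/3 + 42^2/5 + 40.5^2/5) - 3*14
     = 0.065934 * 704.933 - 42
     = 4.479121.
Step 4: Ties present; correction factor C = 1 - 12/(13^3 - 13) = 0.994505. Corrected H = 4.479121 / 0.994505 = 4.503867.
Step 5: Under H0, H ~ chi^2(2); p-value = 0.105196.
Step 6: alpha = 0.05. fail to reject H0.

H = 4.5039, df = 2, p = 0.105196, fail to reject H0.


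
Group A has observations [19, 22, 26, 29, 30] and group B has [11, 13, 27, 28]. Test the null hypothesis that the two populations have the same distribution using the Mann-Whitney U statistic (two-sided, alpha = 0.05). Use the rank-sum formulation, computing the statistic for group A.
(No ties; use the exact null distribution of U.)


Step 1: Combine and sort all 9 observations; assign midranks.
sorted (value, group): (11,Y), (13,Y), (19,X), (22,X), (26,X), (27,Y), (28,Y), (29,X), (30,X)
ranks: 11->1, 13->2, 19->3, 22->4, 26->5, 27->6, 28->7, 29->8, 30->9
Step 2: Rank sum for X: R1 = 3 + 4 + 5 + 8 + 9 = 29.
Step 3: U_X = R1 - n1(n1+1)/2 = 29 - 5*6/2 = 29 - 15 = 14.
       U_Y = n1*n2 - U_X = 20 - 14 = 6.
Step 4: No ties, so the exact null distribution of U (based on enumerating the C(9,5) = 126 equally likely rank assignments) gives the two-sided p-value.
Step 5: p-value = 0.412698; compare to alpha = 0.05. fail to reject H0.

U_X = 14, p = 0.412698, fail to reject H0 at alpha = 0.05.


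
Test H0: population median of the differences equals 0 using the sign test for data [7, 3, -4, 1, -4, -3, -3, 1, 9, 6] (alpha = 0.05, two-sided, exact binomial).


Step 1: Discard zero differences. Original n = 10; n_eff = number of nonzero differences = 10.
Nonzero differences (with sign): +7, +3, -4, +1, -4, -3, -3, +1, +9, +6
Step 2: Count signs: positive = 6, negative = 4.
Step 3: Under H0: P(positive) = 0.5, so the number of positives S ~ Bin(10, 0.5).
Step 4: Two-sided exact p-value = sum of Bin(10,0.5) probabilities at or below the observed probability = 0.753906.
Step 5: alpha = 0.05. fail to reject H0.

n_eff = 10, pos = 6, neg = 4, p = 0.753906, fail to reject H0.


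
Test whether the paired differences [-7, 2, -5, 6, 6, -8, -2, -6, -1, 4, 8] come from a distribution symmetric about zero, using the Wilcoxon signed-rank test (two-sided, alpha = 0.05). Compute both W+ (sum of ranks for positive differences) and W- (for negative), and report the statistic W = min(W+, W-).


Step 1: Drop any zero differences (none here) and take |d_i|.
|d| = [7, 2, 5, 6, 6, 8, 2, 6, 1, 4, 8]
Step 2: Midrank |d_i| (ties get averaged ranks).
ranks: |7|->9, |2|->2.5, |5|->5, |6|->7, |6|->7, |8|->10.5, |2|->2.5, |6|->7, |1|->1, |4|->4, |8|->10.5
Step 3: Attach original signs; sum ranks with positive sign and with negative sign.
W+ = 2.5 + 7 + 7 + 4 + 10.5 = 31
W- = 9 + 5 + 10.5 + 2.5 + 7 + 1 = 35
(Check: W+ + W- = 66 should equal n(n+1)/2 = 66.)
Step 4: Test statistic W = min(W+, W-) = 31.
Step 5: Ties in |d|, so use the tie-corrected normal approximation.
        E[W] = n(n+1)/4 = 11*12/4 = 33.
        Tie groups: |d|=2 (t=2), |d|=6 (t=3), |d|=8 (t=2); sum(t^3 - t) = 36.
        Var[W] = n(n+1)(2n+1)/24 - sum(t^3-t)/48 = 3036/24 - 36/48 = 125.75.
        z = (W - E[W]) / sqrt(Var[W]) = (31 - 33) / 11.2138 = -0.1784.
        Two-sided p = 2*Phi(z) = 0.858447.
Step 6: alpha = 0.05. fail to reject H0.

W+ = 31, W- = 35, W = min = 31, p = 0.858447, fail to reject H0.


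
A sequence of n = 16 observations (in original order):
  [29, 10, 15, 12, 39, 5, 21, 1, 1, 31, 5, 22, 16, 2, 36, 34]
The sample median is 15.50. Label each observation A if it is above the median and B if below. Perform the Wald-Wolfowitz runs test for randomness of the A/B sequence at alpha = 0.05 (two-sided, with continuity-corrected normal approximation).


Step 1: Compute median = 15.50; label A = above, B = below.
Labels in order: ABBBABABBABAABAA  (n_A = 8, n_B = 8)
Step 2: Count runs R = 11.
Step 3: Under H0 (random ordering), E[R] = 2*n_A*n_B/(n_A+n_B) + 1 = 2*8*8/16 + 1 = 9.0000.
        Var[R] = 2*n_A*n_B*(2*n_A*n_B - n_A - n_B) / ((n_A+n_B)^2 * (n_A+n_B-1)) = 14336/3840 = 3.7333.
        SD[R] = 1.9322.
Step 4: Continuity-corrected z = (R - 0.5 - E[R]) / SD[R] = (11 - 0.5 - 9.0000) / 1.9322 = 0.7763.
Step 5: Two-sided p-value via normal approximation = 2*(1 - Phi(|z|)) = 0.437558.
Step 6: alpha = 0.05. fail to reject H0.

R = 11, z = 0.7763, p = 0.437558, fail to reject H0.


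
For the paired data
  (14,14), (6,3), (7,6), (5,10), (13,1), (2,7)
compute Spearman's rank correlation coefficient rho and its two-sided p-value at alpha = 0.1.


Step 1: Rank x and y separately (midranks; no ties here).
rank(x): 14->6, 6->3, 7->4, 5->2, 13->5, 2->1
rank(y): 14->6, 3->2, 6->3, 10->5, 1->1, 7->4
Step 2: d_i = R_x(i) - R_y(i); compute d_i^2.
  (6-6)^2=0, (3-2)^2=1, (4-3)^2=1, (2-5)^2=9, (5-1)^2=16, (1-4)^2=9
sum(d^2) = 36.
Step 3: rho = 1 - 6*36 / (6*(6^2 - 1)) = 1 - 216/210 = -0.028571.
Step 4: Under H0, t = rho * sqrt((n-2)/(1-rho^2)) = -0.0572 ~ t(4).
Step 5: Two-sided p-value from the t-distribution with 4 df = 0.957155.
Step 6: alpha = 0.1. fail to reject H0.

rho = -0.0286, p = 0.957155, fail to reject H0 at alpha = 0.1.


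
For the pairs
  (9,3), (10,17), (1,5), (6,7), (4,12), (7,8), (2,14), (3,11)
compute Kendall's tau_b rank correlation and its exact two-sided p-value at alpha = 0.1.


Step 1: Enumerate the 28 unordered pairs (i,j) with i<j and classify each by sign(x_j-x_i) * sign(y_j-y_i).
  (1,2):dx=+1,dy=+14->C; (1,3):dx=-8,dy=+2->D; (1,4):dx=-3,dy=+4->D; (1,5):dx=-5,dy=+9->D
  (1,6):dx=-2,dy=+5->D; (1,7):dx=-7,dy=+11->D; (1,8):dx=-6,dy=+8->D; (2,3):dx=-9,dy=-12->C
  (2,4):dx=-4,dy=-10->C; (2,5):dx=-6,dy=-5->C; (2,6):dx=-3,dy=-9->C; (2,7):dx=-8,dy=-3->C
  (2,8):dx=-7,dy=-6->C; (3,4):dx=+5,dy=+2->C; (3,5):dx=+3,dy=+7->C; (3,6):dx=+6,dy=+3->C
  (3,7):dx=+1,dy=+9->C; (3,8):dx=+2,dy=+6->C; (4,5):dx=-2,dy=+5->D; (4,6):dx=+1,dy=+1->C
  (4,7):dx=-4,dy=+7->D; (4,8):dx=-3,dy=+4->D; (5,6):dx=+3,dy=-4->D; (5,7):dx=-2,dy=+2->D
  (5,8):dx=-1,dy=-1->C; (6,7):dx=-5,dy=+6->D; (6,8):dx=-4,dy=+3->D; (7,8):dx=+1,dy=-3->D
Step 2: C = 14, D = 14, total pairs = 28.
Step 3: tau = (C - D)/(n(n-1)/2) = (14 - 14)/28 = 0.000000.
Step 4: Exact two-sided p-value (enumerate n! = 40320 permutations of y under H0): p = 1.000000.
Step 5: alpha = 0.1. fail to reject H0.

tau_b = 0.0000 (C=14, D=14), p = 1.000000, fail to reject H0.


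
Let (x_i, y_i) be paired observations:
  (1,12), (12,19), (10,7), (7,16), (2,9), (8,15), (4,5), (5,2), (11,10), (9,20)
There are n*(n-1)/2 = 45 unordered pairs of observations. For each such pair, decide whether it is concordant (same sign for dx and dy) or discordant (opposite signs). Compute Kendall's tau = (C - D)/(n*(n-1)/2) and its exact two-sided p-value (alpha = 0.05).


Step 1: Enumerate the 45 unordered pairs (i,j) with i<j and classify each by sign(x_j-x_i) * sign(y_j-y_i).
  (1,2):dx=+11,dy=+7->C; (1,3):dx=+9,dy=-5->D; (1,4):dx=+6,dy=+4->C; (1,5):dx=+1,dy=-3->D
  (1,6):dx=+7,dy=+3->C; (1,7):dx=+3,dy=-7->D; (1,8):dx=+4,dy=-10->D; (1,9):dx=+10,dy=-2->D
  (1,10):dx=+8,dy=+8->C; (2,3):dx=-2,dy=-12->C; (2,4):dx=-5,dy=-3->C; (2,5):dx=-10,dy=-10->C
  (2,6):dx=-4,dy=-4->C; (2,7):dx=-8,dy=-14->C; (2,8):dx=-7,dy=-17->C; (2,9):dx=-1,dy=-9->C
  (2,10):dx=-3,dy=+1->D; (3,4):dx=-3,dy=+9->D; (3,5):dx=-8,dy=+2->D; (3,6):dx=-2,dy=+8->D
  (3,7):dx=-6,dy=-2->C; (3,8):dx=-5,dy=-5->C; (3,9):dx=+1,dy=+3->C; (3,10):dx=-1,dy=+13->D
  (4,5):dx=-5,dy=-7->C; (4,6):dx=+1,dy=-1->D; (4,7):dx=-3,dy=-11->C; (4,8):dx=-2,dy=-14->C
  (4,9):dx=+4,dy=-6->D; (4,10):dx=+2,dy=+4->C; (5,6):dx=+6,dy=+6->C; (5,7):dx=+2,dy=-4->D
  (5,8):dx=+3,dy=-7->D; (5,9):dx=+9,dy=+1->C; (5,10):dx=+7,dy=+11->C; (6,7):dx=-4,dy=-10->C
  (6,8):dx=-3,dy=-13->C; (6,9):dx=+3,dy=-5->D; (6,10):dx=+1,dy=+5->C; (7,8):dx=+1,dy=-3->D
  (7,9):dx=+7,dy=+5->C; (7,10):dx=+5,dy=+15->C; (8,9):dx=+6,dy=+8->C; (8,10):dx=+4,dy=+18->C
  (9,10):dx=-2,dy=+10->D
Step 2: C = 28, D = 17, total pairs = 45.
Step 3: tau = (C - D)/(n(n-1)/2) = (28 - 17)/45 = 0.244444.
Step 4: Exact two-sided p-value (enumerate n! = 3628800 permutations of y under H0): p = 0.380720.
Step 5: alpha = 0.05. fail to reject H0.

tau_b = 0.2444 (C=28, D=17), p = 0.380720, fail to reject H0.


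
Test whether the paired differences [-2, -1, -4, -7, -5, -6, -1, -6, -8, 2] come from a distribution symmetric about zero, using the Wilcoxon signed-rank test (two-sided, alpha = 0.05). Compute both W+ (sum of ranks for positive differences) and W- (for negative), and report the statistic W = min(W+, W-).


Step 1: Drop any zero differences (none here) and take |d_i|.
|d| = [2, 1, 4, 7, 5, 6, 1, 6, 8, 2]
Step 2: Midrank |d_i| (ties get averaged ranks).
ranks: |2|->3.5, |1|->1.5, |4|->5, |7|->9, |5|->6, |6|->7.5, |1|->1.5, |6|->7.5, |8|->10, |2|->3.5
Step 3: Attach original signs; sum ranks with positive sign and with negative sign.
W+ = 3.5 = 3.5
W- = 3.5 + 1.5 + 5 + 9 + 6 + 7.5 + 1.5 + 7.5 + 10 = 51.5
(Check: W+ + W- = 55 should equal n(n+1)/2 = 55.)
Step 4: Test statistic W = min(W+, W-) = 3.5.
Step 5: Ties in |d|, so use the tie-corrected normal approximation.
        E[W] = n(n+1)/4 = 10*11/4 = 27.5.
        Tie groups: |d|=1 (t=2), |d|=2 (t=2), |d|=6 (t=2); sum(t^3 - t) = 18.
        Var[W] = n(n+1)(2n+1)/24 - sum(t^3-t)/48 = 2310/24 - 18/48 = 95.875.
        z = (W - E[W]) / sqrt(Var[W]) = (3.5 - 27.5) / 9.7916 = -2.4511.
        Two-sided p = 2*Phi(z) = 0.014243.
Step 6: alpha = 0.05. reject H0.

W+ = 3.5, W- = 51.5, W = min = 3.5, p = 0.014243, reject H0.


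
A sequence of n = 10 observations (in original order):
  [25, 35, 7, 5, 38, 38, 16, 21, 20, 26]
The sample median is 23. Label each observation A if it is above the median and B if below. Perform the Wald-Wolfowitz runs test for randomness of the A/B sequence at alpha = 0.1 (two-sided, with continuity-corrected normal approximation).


Step 1: Compute median = 23; label A = above, B = below.
Labels in order: AABBAABBBA  (n_A = 5, n_B = 5)
Step 2: Count runs R = 5.
Step 3: Under H0 (random ordering), E[R] = 2*n_A*n_B/(n_A+n_B) + 1 = 2*5*5/10 + 1 = 6.0000.
        Var[R] = 2*n_A*n_B*(2*n_A*n_B - n_A - n_B) / ((n_A+n_B)^2 * (n_A+n_B-1)) = 2000/900 = 2.2222.
        SD[R] = 1.4907.
Step 4: Continuity-corrected z = (R + 0.5 - E[R]) / SD[R] = (5 + 0.5 - 6.0000) / 1.4907 = -0.3354.
Step 5: Two-sided p-value via normal approximation = 2*(1 - Phi(|z|)) = 0.737316.
Step 6: alpha = 0.1. fail to reject H0.

R = 5, z = -0.3354, p = 0.737316, fail to reject H0.


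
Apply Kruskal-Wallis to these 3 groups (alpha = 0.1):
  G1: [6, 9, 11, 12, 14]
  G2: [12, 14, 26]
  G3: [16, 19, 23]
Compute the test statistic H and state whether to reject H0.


Step 1: Combine all N = 11 observations and assign midranks.
sorted (value, group, rank): (6,G1,1), (9,G1,2), (11,G1,3), (12,G1,4.5), (12,G2,4.5), (14,G1,6.5), (14,G2,6.5), (16,G3,8), (19,G3,9), (23,G3,10), (26,G2,11)
Step 2: Sum ranks within each group.
R_1 = 17 (n_1 = 5)
R_2 = 22 (n_2 = 3)
R_3 = 27 (n_3 = 3)
Step 3: H = 12/(N(N+1)) * sum(R_i^2/n_i) - 3(N+1)
     = 12/(11*12) * (17^2/5 + 22^2/3 + 27^2/3) - 3*12
     = 0.090909 * 462.133 - 36
     = 6.012121.
Step 4: Ties present; correction factor C = 1 - 12/(11^3 - 11) = 0.990909. Corrected H = 6.012121 / 0.990909 = 6.067278.
Step 5: Under H0, H ~ chi^2(2); p-value = 0.048140.
Step 6: alpha = 0.1. reject H0.

H = 6.0673, df = 2, p = 0.048140, reject H0.


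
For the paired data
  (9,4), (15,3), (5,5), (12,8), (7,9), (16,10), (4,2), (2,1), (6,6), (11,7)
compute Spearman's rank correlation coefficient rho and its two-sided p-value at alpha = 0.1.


Step 1: Rank x and y separately (midranks; no ties here).
rank(x): 9->6, 15->9, 5->3, 12->8, 7->5, 16->10, 4->2, 2->1, 6->4, 11->7
rank(y): 4->4, 3->3, 5->5, 8->8, 9->9, 10->10, 2->2, 1->1, 6->6, 7->7
Step 2: d_i = R_x(i) - R_y(i); compute d_i^2.
  (6-4)^2=4, (9-3)^2=36, (3-5)^2=4, (8-8)^2=0, (5-9)^2=16, (10-10)^2=0, (2-2)^2=0, (1-1)^2=0, (4-6)^2=4, (7-7)^2=0
sum(d^2) = 64.
Step 3: rho = 1 - 6*64 / (10*(10^2 - 1)) = 1 - 384/990 = 0.612121.
Step 4: Under H0, t = rho * sqrt((n-2)/(1-rho^2)) = 2.1895 ~ t(8).
Step 5: Two-sided p-value from the t-distribution with 8 df = 0.059972.
Step 6: alpha = 0.1. reject H0.

rho = 0.6121, p = 0.059972, reject H0 at alpha = 0.1.


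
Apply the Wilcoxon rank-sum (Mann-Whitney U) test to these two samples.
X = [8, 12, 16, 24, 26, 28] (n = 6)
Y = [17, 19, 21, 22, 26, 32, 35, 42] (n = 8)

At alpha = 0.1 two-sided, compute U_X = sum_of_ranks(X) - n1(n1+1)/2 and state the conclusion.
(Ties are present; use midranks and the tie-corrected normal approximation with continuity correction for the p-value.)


Step 1: Combine and sort all 14 observations; assign midranks.
sorted (value, group): (8,X), (12,X), (16,X), (17,Y), (19,Y), (21,Y), (22,Y), (24,X), (26,X), (26,Y), (28,X), (32,Y), (35,Y), (42,Y)
ranks: 8->1, 12->2, 16->3, 17->4, 19->5, 21->6, 22->7, 24->8, 26->9.5, 26->9.5, 28->11, 32->12, 35->13, 42->14
Step 2: Rank sum for X: R1 = 1 + 2 + 3 + 8 + 9.5 + 11 = 34.5.
Step 3: U_X = R1 - n1(n1+1)/2 = 34.5 - 6*7/2 = 34.5 - 21 = 13.5.
       U_Y = n1*n2 - U_X = 48 - 13.5 = 34.5.
Step 4: Ties are present, so use the tie-corrected normal approximation (with continuity correction) for the p-value.
Step 5: p-value = 0.196213; compare to alpha = 0.1. fail to reject H0.

U_X = 13.5, p = 0.196213, fail to reject H0 at alpha = 0.1.


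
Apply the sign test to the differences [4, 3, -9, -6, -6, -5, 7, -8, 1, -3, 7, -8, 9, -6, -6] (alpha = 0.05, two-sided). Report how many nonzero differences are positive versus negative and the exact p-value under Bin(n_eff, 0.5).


Step 1: Discard zero differences. Original n = 15; n_eff = number of nonzero differences = 15.
Nonzero differences (with sign): +4, +3, -9, -6, -6, -5, +7, -8, +1, -3, +7, -8, +9, -6, -6
Step 2: Count signs: positive = 6, negative = 9.
Step 3: Under H0: P(positive) = 0.5, so the number of positives S ~ Bin(15, 0.5).
Step 4: Two-sided exact p-value = sum of Bin(15,0.5) probabilities at or below the observed probability = 0.607239.
Step 5: alpha = 0.05. fail to reject H0.

n_eff = 15, pos = 6, neg = 9, p = 0.607239, fail to reject H0.


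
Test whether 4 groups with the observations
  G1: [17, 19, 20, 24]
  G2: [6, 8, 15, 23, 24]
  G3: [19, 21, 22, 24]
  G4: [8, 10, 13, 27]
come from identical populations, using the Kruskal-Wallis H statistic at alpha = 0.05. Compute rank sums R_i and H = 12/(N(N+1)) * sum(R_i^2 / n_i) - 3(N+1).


Step 1: Combine all N = 17 observations and assign midranks.
sorted (value, group, rank): (6,G2,1), (8,G2,2.5), (8,G4,2.5), (10,G4,4), (13,G4,5), (15,G2,6), (17,G1,7), (19,G1,8.5), (19,G3,8.5), (20,G1,10), (21,G3,11), (22,G3,12), (23,G2,13), (24,G1,15), (24,G2,15), (24,G3,15), (27,G4,17)
Step 2: Sum ranks within each group.
R_1 = 40.5 (n_1 = 4)
R_2 = 37.5 (n_2 = 5)
R_3 = 46.5 (n_3 = 4)
R_4 = 28.5 (n_4 = 4)
Step 3: H = 12/(N(N+1)) * sum(R_i^2/n_i) - 3(N+1)
     = 12/(17*18) * (40.5^2/4 + 37.5^2/5 + 46.5^2/4 + 28.5^2/4) - 3*18
     = 0.039216 * 1434.94 - 54
     = 2.272059.
Step 4: Ties present; correction factor C = 1 - 36/(17^3 - 17) = 0.992647. Corrected H = 2.272059 / 0.992647 = 2.288889.
Step 5: Under H0, H ~ chi^2(3); p-value = 0.514653.
Step 6: alpha = 0.05. fail to reject H0.

H = 2.2889, df = 3, p = 0.514653, fail to reject H0.


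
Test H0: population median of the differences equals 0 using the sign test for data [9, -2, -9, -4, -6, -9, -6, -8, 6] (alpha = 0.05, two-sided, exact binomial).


Step 1: Discard zero differences. Original n = 9; n_eff = number of nonzero differences = 9.
Nonzero differences (with sign): +9, -2, -9, -4, -6, -9, -6, -8, +6
Step 2: Count signs: positive = 2, negative = 7.
Step 3: Under H0: P(positive) = 0.5, so the number of positives S ~ Bin(9, 0.5).
Step 4: Two-sided exact p-value = sum of Bin(9,0.5) probabilities at or below the observed probability = 0.179688.
Step 5: alpha = 0.05. fail to reject H0.

n_eff = 9, pos = 2, neg = 7, p = 0.179688, fail to reject H0.


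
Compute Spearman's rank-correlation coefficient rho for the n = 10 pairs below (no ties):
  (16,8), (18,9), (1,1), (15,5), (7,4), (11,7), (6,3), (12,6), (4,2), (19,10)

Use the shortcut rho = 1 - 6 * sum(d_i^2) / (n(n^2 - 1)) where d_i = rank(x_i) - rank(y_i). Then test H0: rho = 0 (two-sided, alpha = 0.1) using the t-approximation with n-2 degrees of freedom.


Step 1: Rank x and y separately (midranks; no ties here).
rank(x): 16->8, 18->9, 1->1, 15->7, 7->4, 11->5, 6->3, 12->6, 4->2, 19->10
rank(y): 8->8, 9->9, 1->1, 5->5, 4->4, 7->7, 3->3, 6->6, 2->2, 10->10
Step 2: d_i = R_x(i) - R_y(i); compute d_i^2.
  (8-8)^2=0, (9-9)^2=0, (1-1)^2=0, (7-5)^2=4, (4-4)^2=0, (5-7)^2=4, (3-3)^2=0, (6-6)^2=0, (2-2)^2=0, (10-10)^2=0
sum(d^2) = 8.
Step 3: rho = 1 - 6*8 / (10*(10^2 - 1)) = 1 - 48/990 = 0.951515.
Step 4: Under H0, t = rho * sqrt((n-2)/(1-rho^2)) = 8.7493 ~ t(8).
Step 5: Two-sided p-value from the t-distribution with 8 df = 0.000023.
Step 6: alpha = 0.1. reject H0.

rho = 0.9515, p = 0.000023, reject H0 at alpha = 0.1.


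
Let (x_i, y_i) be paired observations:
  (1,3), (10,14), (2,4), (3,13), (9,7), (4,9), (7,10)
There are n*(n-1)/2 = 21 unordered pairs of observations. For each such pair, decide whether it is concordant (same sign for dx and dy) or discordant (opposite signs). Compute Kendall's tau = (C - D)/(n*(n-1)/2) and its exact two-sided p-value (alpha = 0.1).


Step 1: Enumerate the 21 unordered pairs (i,j) with i<j and classify each by sign(x_j-x_i) * sign(y_j-y_i).
  (1,2):dx=+9,dy=+11->C; (1,3):dx=+1,dy=+1->C; (1,4):dx=+2,dy=+10->C; (1,5):dx=+8,dy=+4->C
  (1,6):dx=+3,dy=+6->C; (1,7):dx=+6,dy=+7->C; (2,3):dx=-8,dy=-10->C; (2,4):dx=-7,dy=-1->C
  (2,5):dx=-1,dy=-7->C; (2,6):dx=-6,dy=-5->C; (2,7):dx=-3,dy=-4->C; (3,4):dx=+1,dy=+9->C
  (3,5):dx=+7,dy=+3->C; (3,6):dx=+2,dy=+5->C; (3,7):dx=+5,dy=+6->C; (4,5):dx=+6,dy=-6->D
  (4,6):dx=+1,dy=-4->D; (4,7):dx=+4,dy=-3->D; (5,6):dx=-5,dy=+2->D; (5,7):dx=-2,dy=+3->D
  (6,7):dx=+3,dy=+1->C
Step 2: C = 16, D = 5, total pairs = 21.
Step 3: tau = (C - D)/(n(n-1)/2) = (16 - 5)/21 = 0.523810.
Step 4: Exact two-sided p-value (enumerate n! = 5040 permutations of y under H0): p = 0.136111.
Step 5: alpha = 0.1. fail to reject H0.

tau_b = 0.5238 (C=16, D=5), p = 0.136111, fail to reject H0.


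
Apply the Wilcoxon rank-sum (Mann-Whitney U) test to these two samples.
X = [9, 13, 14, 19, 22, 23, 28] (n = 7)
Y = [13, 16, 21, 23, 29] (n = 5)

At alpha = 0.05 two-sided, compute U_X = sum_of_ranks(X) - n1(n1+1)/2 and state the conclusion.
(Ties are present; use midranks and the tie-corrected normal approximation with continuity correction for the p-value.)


Step 1: Combine and sort all 12 observations; assign midranks.
sorted (value, group): (9,X), (13,X), (13,Y), (14,X), (16,Y), (19,X), (21,Y), (22,X), (23,X), (23,Y), (28,X), (29,Y)
ranks: 9->1, 13->2.5, 13->2.5, 14->4, 16->5, 19->6, 21->7, 22->8, 23->9.5, 23->9.5, 28->11, 29->12
Step 2: Rank sum for X: R1 = 1 + 2.5 + 4 + 6 + 8 + 9.5 + 11 = 42.
Step 3: U_X = R1 - n1(n1+1)/2 = 42 - 7*8/2 = 42 - 28 = 14.
       U_Y = n1*n2 - U_X = 35 - 14 = 21.
Step 4: Ties are present, so use the tie-corrected normal approximation (with continuity correction) for the p-value.
Step 5: p-value = 0.624905; compare to alpha = 0.05. fail to reject H0.

U_X = 14, p = 0.624905, fail to reject H0 at alpha = 0.05.


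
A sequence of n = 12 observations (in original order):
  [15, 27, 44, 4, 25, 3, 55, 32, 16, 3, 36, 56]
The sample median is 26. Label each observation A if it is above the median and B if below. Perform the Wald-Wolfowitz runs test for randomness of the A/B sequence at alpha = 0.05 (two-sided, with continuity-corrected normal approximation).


Step 1: Compute median = 26; label A = above, B = below.
Labels in order: BAABBBAABBAA  (n_A = 6, n_B = 6)
Step 2: Count runs R = 6.
Step 3: Under H0 (random ordering), E[R] = 2*n_A*n_B/(n_A+n_B) + 1 = 2*6*6/12 + 1 = 7.0000.
        Var[R] = 2*n_A*n_B*(2*n_A*n_B - n_A - n_B) / ((n_A+n_B)^2 * (n_A+n_B-1)) = 4320/1584 = 2.7273.
        SD[R] = 1.6514.
Step 4: Continuity-corrected z = (R + 0.5 - E[R]) / SD[R] = (6 + 0.5 - 7.0000) / 1.6514 = -0.3028.
Step 5: Two-sided p-value via normal approximation = 2*(1 - Phi(|z|)) = 0.762069.
Step 6: alpha = 0.05. fail to reject H0.

R = 6, z = -0.3028, p = 0.762069, fail to reject H0.


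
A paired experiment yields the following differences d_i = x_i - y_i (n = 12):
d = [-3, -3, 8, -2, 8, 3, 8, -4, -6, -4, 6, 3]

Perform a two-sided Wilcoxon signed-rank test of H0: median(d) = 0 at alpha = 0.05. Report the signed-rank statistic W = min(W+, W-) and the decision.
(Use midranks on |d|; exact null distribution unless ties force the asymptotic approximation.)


Step 1: Drop any zero differences (none here) and take |d_i|.
|d| = [3, 3, 8, 2, 8, 3, 8, 4, 6, 4, 6, 3]
Step 2: Midrank |d_i| (ties get averaged ranks).
ranks: |3|->3.5, |3|->3.5, |8|->11, |2|->1, |8|->11, |3|->3.5, |8|->11, |4|->6.5, |6|->8.5, |4|->6.5, |6|->8.5, |3|->3.5
Step 3: Attach original signs; sum ranks with positive sign and with negative sign.
W+ = 11 + 11 + 3.5 + 11 + 8.5 + 3.5 = 48.5
W- = 3.5 + 3.5 + 1 + 6.5 + 8.5 + 6.5 = 29.5
(Check: W+ + W- = 78 should equal n(n+1)/2 = 78.)
Step 4: Test statistic W = min(W+, W-) = 29.5.
Step 5: Ties in |d|, so use the tie-corrected normal approximation.
        E[W] = n(n+1)/4 = 12*13/4 = 39.
        Tie groups: |d|=3 (t=4), |d|=4 (t=2), |d|=6 (t=2), |d|=8 (t=3); sum(t^3 - t) = 96.
        Var[W] = n(n+1)(2n+1)/24 - sum(t^3-t)/48 = 3900/24 - 96/48 = 160.5.
        z = (W - E[W]) / sqrt(Var[W]) = (29.5 - 39) / 12.6689 = -0.7499.
        Two-sided p = 2*Phi(z) = 0.453333.
Step 6: alpha = 0.05. fail to reject H0.

W+ = 48.5, W- = 29.5, W = min = 29.5, p = 0.453333, fail to reject H0.


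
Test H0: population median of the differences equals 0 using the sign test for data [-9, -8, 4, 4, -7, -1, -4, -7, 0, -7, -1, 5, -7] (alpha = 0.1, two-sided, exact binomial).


Step 1: Discard zero differences. Original n = 13; n_eff = number of nonzero differences = 12.
Nonzero differences (with sign): -9, -8, +4, +4, -7, -1, -4, -7, -7, -1, +5, -7
Step 2: Count signs: positive = 3, negative = 9.
Step 3: Under H0: P(positive) = 0.5, so the number of positives S ~ Bin(12, 0.5).
Step 4: Two-sided exact p-value = sum of Bin(12,0.5) probabilities at or below the observed probability = 0.145996.
Step 5: alpha = 0.1. fail to reject H0.

n_eff = 12, pos = 3, neg = 9, p = 0.145996, fail to reject H0.


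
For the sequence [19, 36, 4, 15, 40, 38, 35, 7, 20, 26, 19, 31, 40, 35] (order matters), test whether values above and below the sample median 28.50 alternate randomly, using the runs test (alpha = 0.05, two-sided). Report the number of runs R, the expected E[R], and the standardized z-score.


Step 1: Compute median = 28.50; label A = above, B = below.
Labels in order: BABBAAABBBBAAA  (n_A = 7, n_B = 7)
Step 2: Count runs R = 6.
Step 3: Under H0 (random ordering), E[R] = 2*n_A*n_B/(n_A+n_B) + 1 = 2*7*7/14 + 1 = 8.0000.
        Var[R] = 2*n_A*n_B*(2*n_A*n_B - n_A - n_B) / ((n_A+n_B)^2 * (n_A+n_B-1)) = 8232/2548 = 3.2308.
        SD[R] = 1.7974.
Step 4: Continuity-corrected z = (R + 0.5 - E[R]) / SD[R] = (6 + 0.5 - 8.0000) / 1.7974 = -0.8345.
Step 5: Two-sided p-value via normal approximation = 2*(1 - Phi(|z|)) = 0.403986.
Step 6: alpha = 0.05. fail to reject H0.

R = 6, z = -0.8345, p = 0.403986, fail to reject H0.


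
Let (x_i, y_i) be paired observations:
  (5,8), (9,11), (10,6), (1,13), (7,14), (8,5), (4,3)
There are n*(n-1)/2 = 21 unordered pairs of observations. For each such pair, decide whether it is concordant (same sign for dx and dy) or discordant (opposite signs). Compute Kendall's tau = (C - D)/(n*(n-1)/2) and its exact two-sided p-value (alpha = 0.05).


Step 1: Enumerate the 21 unordered pairs (i,j) with i<j and classify each by sign(x_j-x_i) * sign(y_j-y_i).
  (1,2):dx=+4,dy=+3->C; (1,3):dx=+5,dy=-2->D; (1,4):dx=-4,dy=+5->D; (1,5):dx=+2,dy=+6->C
  (1,6):dx=+3,dy=-3->D; (1,7):dx=-1,dy=-5->C; (2,3):dx=+1,dy=-5->D; (2,4):dx=-8,dy=+2->D
  (2,5):dx=-2,dy=+3->D; (2,6):dx=-1,dy=-6->C; (2,7):dx=-5,dy=-8->C; (3,4):dx=-9,dy=+7->D
  (3,5):dx=-3,dy=+8->D; (3,6):dx=-2,dy=-1->C; (3,7):dx=-6,dy=-3->C; (4,5):dx=+6,dy=+1->C
  (4,6):dx=+7,dy=-8->D; (4,7):dx=+3,dy=-10->D; (5,6):dx=+1,dy=-9->D; (5,7):dx=-3,dy=-11->C
  (6,7):dx=-4,dy=-2->C
Step 2: C = 10, D = 11, total pairs = 21.
Step 3: tau = (C - D)/(n(n-1)/2) = (10 - 11)/21 = -0.047619.
Step 4: Exact two-sided p-value (enumerate n! = 5040 permutations of y under H0): p = 1.000000.
Step 5: alpha = 0.05. fail to reject H0.

tau_b = -0.0476 (C=10, D=11), p = 1.000000, fail to reject H0.


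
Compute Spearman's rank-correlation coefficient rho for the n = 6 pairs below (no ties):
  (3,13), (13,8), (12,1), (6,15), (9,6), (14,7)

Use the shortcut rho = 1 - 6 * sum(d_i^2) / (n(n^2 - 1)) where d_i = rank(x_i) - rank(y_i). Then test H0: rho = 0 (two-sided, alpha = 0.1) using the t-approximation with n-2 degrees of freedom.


Step 1: Rank x and y separately (midranks; no ties here).
rank(x): 3->1, 13->5, 12->4, 6->2, 9->3, 14->6
rank(y): 13->5, 8->4, 1->1, 15->6, 6->2, 7->3
Step 2: d_i = R_x(i) - R_y(i); compute d_i^2.
  (1-5)^2=16, (5-4)^2=1, (4-1)^2=9, (2-6)^2=16, (3-2)^2=1, (6-3)^2=9
sum(d^2) = 52.
Step 3: rho = 1 - 6*52 / (6*(6^2 - 1)) = 1 - 312/210 = -0.485714.
Step 4: Under H0, t = rho * sqrt((n-2)/(1-rho^2)) = -1.1113 ~ t(4).
Step 5: Two-sided p-value from the t-distribution with 4 df = 0.328723.
Step 6: alpha = 0.1. fail to reject H0.

rho = -0.4857, p = 0.328723, fail to reject H0 at alpha = 0.1.


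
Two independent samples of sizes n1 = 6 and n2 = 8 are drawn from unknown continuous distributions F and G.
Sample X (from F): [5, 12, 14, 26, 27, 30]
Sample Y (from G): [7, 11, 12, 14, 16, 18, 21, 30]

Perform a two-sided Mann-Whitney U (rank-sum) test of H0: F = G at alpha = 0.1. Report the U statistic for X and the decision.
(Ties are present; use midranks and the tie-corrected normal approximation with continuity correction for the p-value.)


Step 1: Combine and sort all 14 observations; assign midranks.
sorted (value, group): (5,X), (7,Y), (11,Y), (12,X), (12,Y), (14,X), (14,Y), (16,Y), (18,Y), (21,Y), (26,X), (27,X), (30,X), (30,Y)
ranks: 5->1, 7->2, 11->3, 12->4.5, 12->4.5, 14->6.5, 14->6.5, 16->8, 18->9, 21->10, 26->11, 27->12, 30->13.5, 30->13.5
Step 2: Rank sum for X: R1 = 1 + 4.5 + 6.5 + 11 + 12 + 13.5 = 48.5.
Step 3: U_X = R1 - n1(n1+1)/2 = 48.5 - 6*7/2 = 48.5 - 21 = 27.5.
       U_Y = n1*n2 - U_X = 48 - 27.5 = 20.5.
Step 4: Ties are present, so use the tie-corrected normal approximation (with continuity correction) for the p-value.
Step 5: p-value = 0.697586; compare to alpha = 0.1. fail to reject H0.

U_X = 27.5, p = 0.697586, fail to reject H0 at alpha = 0.1.


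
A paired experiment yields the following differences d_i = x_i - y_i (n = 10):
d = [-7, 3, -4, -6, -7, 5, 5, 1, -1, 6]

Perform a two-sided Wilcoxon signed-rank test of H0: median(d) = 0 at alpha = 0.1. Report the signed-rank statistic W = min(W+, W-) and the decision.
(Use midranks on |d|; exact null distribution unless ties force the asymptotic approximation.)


Step 1: Drop any zero differences (none here) and take |d_i|.
|d| = [7, 3, 4, 6, 7, 5, 5, 1, 1, 6]
Step 2: Midrank |d_i| (ties get averaged ranks).
ranks: |7|->9.5, |3|->3, |4|->4, |6|->7.5, |7|->9.5, |5|->5.5, |5|->5.5, |1|->1.5, |1|->1.5, |6|->7.5
Step 3: Attach original signs; sum ranks with positive sign and with negative sign.
W+ = 3 + 5.5 + 5.5 + 1.5 + 7.5 = 23
W- = 9.5 + 4 + 7.5 + 9.5 + 1.5 = 32
(Check: W+ + W- = 55 should equal n(n+1)/2 = 55.)
Step 4: Test statistic W = min(W+, W-) = 23.
Step 5: Ties in |d|, so use the tie-corrected normal approximation.
        E[W] = n(n+1)/4 = 10*11/4 = 27.5.
        Tie groups: |d|=1 (t=2), |d|=5 (t=2), |d|=6 (t=2), |d|=7 (t=2); sum(t^3 - t) = 24.
        Var[W] = n(n+1)(2n+1)/24 - sum(t^3-t)/48 = 2310/24 - 24/48 = 95.75.
        z = (W - E[W]) / sqrt(Var[W]) = (23 - 27.5) / 9.7852 = -0.4599.
        Two-sided p = 2*Phi(z) = 0.645603.
Step 6: alpha = 0.1. fail to reject H0.

W+ = 23, W- = 32, W = min = 23, p = 0.645603, fail to reject H0.


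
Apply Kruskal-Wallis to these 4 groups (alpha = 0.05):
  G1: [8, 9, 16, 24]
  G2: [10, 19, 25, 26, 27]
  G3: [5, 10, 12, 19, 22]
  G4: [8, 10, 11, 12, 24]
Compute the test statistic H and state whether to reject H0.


Step 1: Combine all N = 19 observations and assign midranks.
sorted (value, group, rank): (5,G3,1), (8,G1,2.5), (8,G4,2.5), (9,G1,4), (10,G2,6), (10,G3,6), (10,G4,6), (11,G4,8), (12,G3,9.5), (12,G4,9.5), (16,G1,11), (19,G2,12.5), (19,G3,12.5), (22,G3,14), (24,G1,15.5), (24,G4,15.5), (25,G2,17), (26,G2,18), (27,G2,19)
Step 2: Sum ranks within each group.
R_1 = 33 (n_1 = 4)
R_2 = 72.5 (n_2 = 5)
R_3 = 43 (n_3 = 5)
R_4 = 41.5 (n_4 = 5)
Step 3: H = 12/(N(N+1)) * sum(R_i^2/n_i) - 3(N+1)
     = 12/(19*20) * (33^2/4 + 72.5^2/5 + 43^2/5 + 41.5^2/5) - 3*20
     = 0.031579 * 2037.75 - 60
     = 4.350000.
Step 4: Ties present; correction factor C = 1 - 48/(19^3 - 19) = 0.992982. Corrected H = 4.350000 / 0.992982 = 4.380742.
Step 5: Under H0, H ~ chi^2(3); p-value = 0.223178.
Step 6: alpha = 0.05. fail to reject H0.

H = 4.3807, df = 3, p = 0.223178, fail to reject H0.


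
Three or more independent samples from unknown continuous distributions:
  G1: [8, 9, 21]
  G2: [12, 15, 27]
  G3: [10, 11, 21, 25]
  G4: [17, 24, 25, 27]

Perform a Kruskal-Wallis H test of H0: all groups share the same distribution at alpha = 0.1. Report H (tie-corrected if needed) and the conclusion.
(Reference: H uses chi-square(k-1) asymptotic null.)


Step 1: Combine all N = 14 observations and assign midranks.
sorted (value, group, rank): (8,G1,1), (9,G1,2), (10,G3,3), (11,G3,4), (12,G2,5), (15,G2,6), (17,G4,7), (21,G1,8.5), (21,G3,8.5), (24,G4,10), (25,G3,11.5), (25,G4,11.5), (27,G2,13.5), (27,G4,13.5)
Step 2: Sum ranks within each group.
R_1 = 11.5 (n_1 = 3)
R_2 = 24.5 (n_2 = 3)
R_3 = 27 (n_3 = 4)
R_4 = 42 (n_4 = 4)
Step 3: H = 12/(N(N+1)) * sum(R_i^2/n_i) - 3(N+1)
     = 12/(14*15) * (11.5^2/3 + 24.5^2/3 + 27^2/4 + 42^2/4) - 3*15
     = 0.057143 * 867.417 - 45
     = 4.566667.
Step 4: Ties present; correction factor C = 1 - 18/(14^3 - 14) = 0.993407. Corrected H = 4.566667 / 0.993407 = 4.596976.
Step 5: Under H0, H ~ chi^2(3); p-value = 0.203802.
Step 6: alpha = 0.1. fail to reject H0.

H = 4.5970, df = 3, p = 0.203802, fail to reject H0.


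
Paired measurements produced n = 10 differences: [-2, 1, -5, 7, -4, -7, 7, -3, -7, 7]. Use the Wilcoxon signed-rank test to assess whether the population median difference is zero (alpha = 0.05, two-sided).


Step 1: Drop any zero differences (none here) and take |d_i|.
|d| = [2, 1, 5, 7, 4, 7, 7, 3, 7, 7]
Step 2: Midrank |d_i| (ties get averaged ranks).
ranks: |2|->2, |1|->1, |5|->5, |7|->8, |4|->4, |7|->8, |7|->8, |3|->3, |7|->8, |7|->8
Step 3: Attach original signs; sum ranks with positive sign and with negative sign.
W+ = 1 + 8 + 8 + 8 = 25
W- = 2 + 5 + 4 + 8 + 3 + 8 = 30
(Check: W+ + W- = 55 should equal n(n+1)/2 = 55.)
Step 4: Test statistic W = min(W+, W-) = 25.
Step 5: Ties in |d|, so use the tie-corrected normal approximation.
        E[W] = n(n+1)/4 = 10*11/4 = 27.5.
        Tie groups: |d|=7 (t=5); sum(t^3 - t) = 120.
        Var[W] = n(n+1)(2n+1)/24 - sum(t^3-t)/48 = 2310/24 - 120/48 = 93.75.
        z = (W - E[W]) / sqrt(Var[W]) = (25 - 27.5) / 9.6825 = -0.2582.
        Two-sided p = 2*Phi(z) = 0.796253.
Step 6: alpha = 0.05. fail to reject H0.

W+ = 25, W- = 30, W = min = 25, p = 0.796253, fail to reject H0.


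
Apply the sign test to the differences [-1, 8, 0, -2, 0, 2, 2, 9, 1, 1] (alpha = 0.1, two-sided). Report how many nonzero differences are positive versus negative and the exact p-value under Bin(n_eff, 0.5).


Step 1: Discard zero differences. Original n = 10; n_eff = number of nonzero differences = 8.
Nonzero differences (with sign): -1, +8, -2, +2, +2, +9, +1, +1
Step 2: Count signs: positive = 6, negative = 2.
Step 3: Under H0: P(positive) = 0.5, so the number of positives S ~ Bin(8, 0.5).
Step 4: Two-sided exact p-value = sum of Bin(8,0.5) probabilities at or below the observed probability = 0.289062.
Step 5: alpha = 0.1. fail to reject H0.

n_eff = 8, pos = 6, neg = 2, p = 0.289062, fail to reject H0.


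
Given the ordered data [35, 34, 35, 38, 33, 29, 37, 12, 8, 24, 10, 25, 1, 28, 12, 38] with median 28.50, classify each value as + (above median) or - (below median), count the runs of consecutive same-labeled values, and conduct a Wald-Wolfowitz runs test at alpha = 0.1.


Step 1: Compute median = 28.50; label A = above, B = below.
Labels in order: AAAAAAABBBBBBBBA  (n_A = 8, n_B = 8)
Step 2: Count runs R = 3.
Step 3: Under H0 (random ordering), E[R] = 2*n_A*n_B/(n_A+n_B) + 1 = 2*8*8/16 + 1 = 9.0000.
        Var[R] = 2*n_A*n_B*(2*n_A*n_B - n_A - n_B) / ((n_A+n_B)^2 * (n_A+n_B-1)) = 14336/3840 = 3.7333.
        SD[R] = 1.9322.
Step 4: Continuity-corrected z = (R + 0.5 - E[R]) / SD[R] = (3 + 0.5 - 9.0000) / 1.9322 = -2.8465.
Step 5: Two-sided p-value via normal approximation = 2*(1 - Phi(|z|)) = 0.004420.
Step 6: alpha = 0.1. reject H0.

R = 3, z = -2.8465, p = 0.004420, reject H0.


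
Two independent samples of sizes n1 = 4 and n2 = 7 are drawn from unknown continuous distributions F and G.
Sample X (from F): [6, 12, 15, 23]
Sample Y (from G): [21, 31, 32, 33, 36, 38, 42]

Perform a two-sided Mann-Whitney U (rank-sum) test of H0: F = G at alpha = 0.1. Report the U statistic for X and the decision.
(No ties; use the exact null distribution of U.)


Step 1: Combine and sort all 11 observations; assign midranks.
sorted (value, group): (6,X), (12,X), (15,X), (21,Y), (23,X), (31,Y), (32,Y), (33,Y), (36,Y), (38,Y), (42,Y)
ranks: 6->1, 12->2, 15->3, 21->4, 23->5, 31->6, 32->7, 33->8, 36->9, 38->10, 42->11
Step 2: Rank sum for X: R1 = 1 + 2 + 3 + 5 = 11.
Step 3: U_X = R1 - n1(n1+1)/2 = 11 - 4*5/2 = 11 - 10 = 1.
       U_Y = n1*n2 - U_X = 28 - 1 = 27.
Step 4: No ties, so the exact null distribution of U (based on enumerating the C(11,4) = 330 equally likely rank assignments) gives the two-sided p-value.
Step 5: p-value = 0.012121; compare to alpha = 0.1. reject H0.

U_X = 1, p = 0.012121, reject H0 at alpha = 0.1.


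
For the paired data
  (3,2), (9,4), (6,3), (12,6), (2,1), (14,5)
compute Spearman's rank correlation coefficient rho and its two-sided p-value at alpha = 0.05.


Step 1: Rank x and y separately (midranks; no ties here).
rank(x): 3->2, 9->4, 6->3, 12->5, 2->1, 14->6
rank(y): 2->2, 4->4, 3->3, 6->6, 1->1, 5->5
Step 2: d_i = R_x(i) - R_y(i); compute d_i^2.
  (2-2)^2=0, (4-4)^2=0, (3-3)^2=0, (5-6)^2=1, (1-1)^2=0, (6-5)^2=1
sum(d^2) = 2.
Step 3: rho = 1 - 6*2 / (6*(6^2 - 1)) = 1 - 12/210 = 0.942857.
Step 4: Under H0, t = rho * sqrt((n-2)/(1-rho^2)) = 5.6595 ~ t(4).
Step 5: Two-sided p-value from the t-distribution with 4 df = 0.004805.
Step 6: alpha = 0.05. reject H0.

rho = 0.9429, p = 0.004805, reject H0 at alpha = 0.05.


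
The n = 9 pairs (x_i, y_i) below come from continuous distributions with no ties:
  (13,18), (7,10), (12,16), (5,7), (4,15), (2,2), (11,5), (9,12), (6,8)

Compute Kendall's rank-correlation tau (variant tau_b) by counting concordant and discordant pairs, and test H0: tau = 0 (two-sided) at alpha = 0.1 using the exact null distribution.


Step 1: Enumerate the 36 unordered pairs (i,j) with i<j and classify each by sign(x_j-x_i) * sign(y_j-y_i).
  (1,2):dx=-6,dy=-8->C; (1,3):dx=-1,dy=-2->C; (1,4):dx=-8,dy=-11->C; (1,5):dx=-9,dy=-3->C
  (1,6):dx=-11,dy=-16->C; (1,7):dx=-2,dy=-13->C; (1,8):dx=-4,dy=-6->C; (1,9):dx=-7,dy=-10->C
  (2,3):dx=+5,dy=+6->C; (2,4):dx=-2,dy=-3->C; (2,5):dx=-3,dy=+5->D; (2,6):dx=-5,dy=-8->C
  (2,7):dx=+4,dy=-5->D; (2,8):dx=+2,dy=+2->C; (2,9):dx=-1,dy=-2->C; (3,4):dx=-7,dy=-9->C
  (3,5):dx=-8,dy=-1->C; (3,6):dx=-10,dy=-14->C; (3,7):dx=-1,dy=-11->C; (3,8):dx=-3,dy=-4->C
  (3,9):dx=-6,dy=-8->C; (4,5):dx=-1,dy=+8->D; (4,6):dx=-3,dy=-5->C; (4,7):dx=+6,dy=-2->D
  (4,8):dx=+4,dy=+5->C; (4,9):dx=+1,dy=+1->C; (5,6):dx=-2,dy=-13->C; (5,7):dx=+7,dy=-10->D
  (5,8):dx=+5,dy=-3->D; (5,9):dx=+2,dy=-7->D; (6,7):dx=+9,dy=+3->C; (6,8):dx=+7,dy=+10->C
  (6,9):dx=+4,dy=+6->C; (7,8):dx=-2,dy=+7->D; (7,9):dx=-5,dy=+3->D; (8,9):dx=-3,dy=-4->C
Step 2: C = 27, D = 9, total pairs = 36.
Step 3: tau = (C - D)/(n(n-1)/2) = (27 - 9)/36 = 0.500000.
Step 4: Exact two-sided p-value (enumerate n! = 362880 permutations of y under H0): p = 0.075176.
Step 5: alpha = 0.1. reject H0.

tau_b = 0.5000 (C=27, D=9), p = 0.075176, reject H0.


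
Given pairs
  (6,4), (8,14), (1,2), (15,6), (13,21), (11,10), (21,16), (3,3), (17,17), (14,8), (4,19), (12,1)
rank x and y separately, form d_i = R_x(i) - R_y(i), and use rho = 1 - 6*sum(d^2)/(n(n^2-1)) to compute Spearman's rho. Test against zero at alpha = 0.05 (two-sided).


Step 1: Rank x and y separately (midranks; no ties here).
rank(x): 6->4, 8->5, 1->1, 15->10, 13->8, 11->6, 21->12, 3->2, 17->11, 14->9, 4->3, 12->7
rank(y): 4->4, 14->8, 2->2, 6->5, 21->12, 10->7, 16->9, 3->3, 17->10, 8->6, 19->11, 1->1
Step 2: d_i = R_x(i) - R_y(i); compute d_i^2.
  (4-4)^2=0, (5-8)^2=9, (1-2)^2=1, (10-5)^2=25, (8-12)^2=16, (6-7)^2=1, (12-9)^2=9, (2-3)^2=1, (11-10)^2=1, (9-6)^2=9, (3-11)^2=64, (7-1)^2=36
sum(d^2) = 172.
Step 3: rho = 1 - 6*172 / (12*(12^2 - 1)) = 1 - 1032/1716 = 0.398601.
Step 4: Under H0, t = rho * sqrt((n-2)/(1-rho^2)) = 1.3744 ~ t(10).
Step 5: Two-sided p-value from the t-distribution with 10 df = 0.199335.
Step 6: alpha = 0.05. fail to reject H0.

rho = 0.3986, p = 0.199335, fail to reject H0 at alpha = 0.05.
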